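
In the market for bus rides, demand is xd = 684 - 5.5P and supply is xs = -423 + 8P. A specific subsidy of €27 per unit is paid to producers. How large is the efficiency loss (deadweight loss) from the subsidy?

Deadweight loss = €1188

Pre-subsidy: 684 - 5.5P = -423 + 8P gives P* = 82, x* = 233.
With the subsidy, sellers receive Ps = Pb + 27 for each unit, where Pb is the price buyers pay.
Supply in terms of Pb becomes xs = -423 + 8(Pb + 27) = -207 + 8Pb. Setting this equal to demand: 684 - 5.5Pb = -207 + 8Pb, so Pb = 66.
Sellers receive Ps = 66 + 27 = 93; x' = 684 − 5.5·66 = 321.
The subsidy expands output by 321 − 233 = 88 past the efficient level; on those units the gap between marginal cost and willingness to pay runs from 0 up to 27.
DWL = ½ × 27 × 88 = 1188.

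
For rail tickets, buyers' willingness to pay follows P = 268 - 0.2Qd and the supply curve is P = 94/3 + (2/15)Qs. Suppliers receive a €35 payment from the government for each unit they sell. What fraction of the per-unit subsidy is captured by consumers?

Consumer share = 0.6

Pre-subsidy: 268 - 0.2Q = 94/3 + (2/15)Q gives Q* = 710 and P* = 126.
With the subsidy, sellers receive Ps = Pb + 35 for each unit, where Pb is the price buyers pay.
On the curves, Pb = 268 - 0.2Q and Ps = 94/3 + (2/15)Q; the wedge Ps − Pb = 35 gives 94/3 + (2/15)Q − (268 - 0.2Q) = 35, so Q' = 815.
Then Pb = 268 − 0.2·815 = 105 and Ps = 94/3 + (2/15)·815 = 140.
Buyers' price falls by P* − Pb = 126 − 105 = 21; sellers' price rises by Ps − P* = 140 − 126 = 14.
So consumers capture 21/35 = 0.6 of each unit of subsidy.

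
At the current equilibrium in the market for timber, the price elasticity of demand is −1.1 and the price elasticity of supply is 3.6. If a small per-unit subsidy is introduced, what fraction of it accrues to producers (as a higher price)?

For a small subsidy around the equilibrium, the benefit split depends on the relative slopes, which at a point are proportional to the elasticities.
Buyer share = εs/(εs + |εd|) = 3.6/(3.6 + 1.1) = 36/47; seller share = |εd|/(εs + |εd|) = 11/47.
So producers capture 11/47 of the subsidy.

Producer share = 11/47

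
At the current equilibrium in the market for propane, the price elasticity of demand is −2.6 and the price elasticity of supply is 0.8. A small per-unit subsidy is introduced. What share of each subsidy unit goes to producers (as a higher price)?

For a small subsidy around the equilibrium, the benefit split depends on the relative slopes, which at a point are proportional to the elasticities.
Buyer share = εs/(εs + |εd|) = 0.8/(0.8 + 2.6) = 4/17; seller share = |εd|/(εs + |εd|) = 13/17.
So producers capture 13/17 of the subsidy.

Producer share = 13/17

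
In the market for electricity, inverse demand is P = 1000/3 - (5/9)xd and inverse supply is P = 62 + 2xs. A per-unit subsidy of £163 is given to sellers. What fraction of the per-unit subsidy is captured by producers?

Pre-subsidy: 1000/3 - (5/9)x = 62 + 2x gives x* = 2442/23 and P* = 6310/23.
With the subsidy, sellers receive Ps = Pb + 163 for each unit, where Pb is the price buyers pay.
On the curves, Pb = 1000/3 - (5/9)x and Ps = 62 + 2x; the wedge Ps − Pb = 163 gives 62 + 2x − (1000/3 - (5/9)x) = 163, so x' = 3909/23.
Then Pb = 1000/3 − (5/9)·(3909/23) = 5495/23 and Ps = 62 + 2·(3909/23) = 9244/23.
Buyers' price falls by P* − Pb = 6310/23 − 5495/23 = 815/23; sellers' price rises by Ps − P* = 9244/23 − 6310/23 = 2934/23.
So producers capture (2934/23)/163 = 18/23 of each unit of subsidy.

Producer share = 18/23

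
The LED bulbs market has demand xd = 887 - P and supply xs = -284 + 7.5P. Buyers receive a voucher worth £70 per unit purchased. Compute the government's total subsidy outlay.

Pre-subsidy: 887 - P = -284 + 7.5P gives P* = 2342/17, x* = 12737/17.
With the rebate, buyers effectively pay Pb = Ps − 70, where Ps is the price sellers receive.
Demand in terms of Ps becomes xd = 887 − 1(Ps − 70) = 957 - Ps. Setting this equal to supply: 957 - Ps = -284 + 7.5Ps, so Ps = 146.
Buyers pay Pb = 146 − 70 = 76; x' = -284 + 7.5·146 = 811.
Government outlay = subsidy × quantity = 70 × 811 = 56770.

Government cost = £56770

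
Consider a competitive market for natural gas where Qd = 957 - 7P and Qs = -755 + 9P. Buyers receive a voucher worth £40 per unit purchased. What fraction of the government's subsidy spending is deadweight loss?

Pre-subsidy: 957 - 7P = -755 + 9P gives P* = 107, Q* = 208.
With the rebate, buyers effectively pay Pb = Ps − 40, where Ps is the price sellers receive.
Demand in terms of Ps becomes Qd = 957 − 7(Ps − 40) = 1237 - 7Ps. Setting this equal to supply: 1237 - 7Ps = -755 + 9Ps, so Ps = 124.5.
Buyers pay Pb = 124.5 − 40 = 84.5; Q' = -755 + 9·124.5 = 365.5.
ΔCS = ½(208 + 365.5)(107 − 84.5) = 6451.875; ΔPS = ½(208 + 365.5)(124.5 − 107) = 5018.125.
Government spending = 40 × 365.5 = 14620.
DWL = ½ × 40 × (365.5 − 208) = 3150; fraction = 3150 / 14620 = 315/1462.

DWL / government spending = 315/1462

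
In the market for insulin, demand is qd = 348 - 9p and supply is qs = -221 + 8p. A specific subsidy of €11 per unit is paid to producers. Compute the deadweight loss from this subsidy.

Deadweight loss = 4356/17

Pre-subsidy: 348 - 9p = -221 + 8p gives p* = 569/17, q* = 795/17.
With the subsidy, sellers receive ps = pb + 11 for each unit, where pb is the price buyers pay.
Supply in terms of pb becomes qs = -221 + 8(pb + 11) = -133 + 8pb. Setting this equal to demand: 348 - 9pb = -133 + 8pb, so pb = 481/17.
Sellers receive ps = 481/17 + 11 = 668/17; q' = 348 − 9·(481/17) = 1587/17.
The subsidy expands output by 1587/17 − 795/17 = 792/17 past the efficient level; on those units the gap between marginal cost and willingness to pay runs from 0 up to 11.
DWL = ½ × 11 × 792/17 = 4356/17.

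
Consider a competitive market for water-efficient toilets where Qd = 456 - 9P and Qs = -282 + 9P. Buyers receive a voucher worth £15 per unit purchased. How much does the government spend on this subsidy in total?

Pre-subsidy: 456 - 9P = -282 + 9P gives P* = 41, Q* = 87.
With the rebate, buyers effectively pay Pb = Ps − 15, where Ps is the price sellers receive.
Demand in terms of Ps becomes Qd = 456 − 9(Ps − 15) = 591 - 9Ps. Setting this equal to supply: 591 - 9Ps = -282 + 9Ps, so Ps = 48.5.
Buyers pay Pb = 48.5 − 15 = 33.5; Q' = -282 + 9·48.5 = 154.5.
Government outlay = subsidy × quantity = 15 × 154.5 = 2317.5.

Government cost = £2317.5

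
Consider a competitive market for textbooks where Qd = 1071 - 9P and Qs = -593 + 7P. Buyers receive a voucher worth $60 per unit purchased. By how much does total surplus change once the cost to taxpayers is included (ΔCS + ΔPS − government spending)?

Net change in total surplus = -$7087.5

Pre-subsidy: 1071 - 9P = -593 + 7P gives P* = 104, Q* = 135.
With the rebate, buyers effectively pay Pb = Ps − 60, where Ps is the price sellers receive.
Demand in terms of Ps becomes Qd = 1071 − 9(Ps − 60) = 1611 - 9Ps. Setting this equal to supply: 1611 - 9Ps = -593 + 7Ps, so Ps = 137.75.
Buyers pay Pb = 137.75 − 60 = 77.75; Q' = -593 + 7·137.75 = 371.25.
ΔCS = ½(135 + 371.25)(104 − 77.75) = 6644.53125; ΔPS = ½(135 + 371.25)(137.75 − 104) = 8542.96875.
Government spending = 60 × 371.25 = 22275.
Net change = 6644.53125 + 8542.96875 − 22275 = -7087.5. The loss equals the DWL triangle ½·60·236.25.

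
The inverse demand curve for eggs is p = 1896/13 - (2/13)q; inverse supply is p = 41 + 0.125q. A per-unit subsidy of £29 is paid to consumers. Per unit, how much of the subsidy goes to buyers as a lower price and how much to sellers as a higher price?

Pre-subsidy: 1896/13 - (2/13)q = 41 + 0.125q gives q* = 376 and p* = 88.
With the rebate, buyers effectively pay pb = ps − 29, where ps is the price sellers receive.
On the curves, pb = 1896/13 - (2/13)q and ps = 41 + 0.125q; the wedge ps − pb = 29 gives 41 + 0.125q − (1896/13 - (2/13)q) = 29, so q' = 480.
Then pb = 1896/13 − (2/13)·480 = 72 and ps = 41 + 0.125·480 = 101.
Buyers' price falls by p* − pb = 88 − 72 = 16; sellers' price rises by ps − p* = 101 − 88 = 13.

Buyers gain £16 per unit; sellers gain £13 per unit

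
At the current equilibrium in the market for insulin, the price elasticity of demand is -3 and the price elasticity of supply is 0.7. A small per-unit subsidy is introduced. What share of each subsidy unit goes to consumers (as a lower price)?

For a small subsidy around the equilibrium, the benefit split depends on the relative slopes, which at a point are proportional to the elasticities.
Buyer share = εs/(εs + |εd|) = 0.7/(0.7 + 3) = 7/37; seller share = |εd|/(εs + |εd|) = 30/37.

Consumer share = 7/37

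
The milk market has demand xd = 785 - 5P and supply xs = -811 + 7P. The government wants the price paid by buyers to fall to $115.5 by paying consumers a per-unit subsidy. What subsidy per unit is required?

At a buyer price of 115.5, quantity demanded is 785 − 5·115.5 = 207.5.
Sellers supply 207.5 only when they receive Ps with -811 + 7·Ps = 207.5, i.e. Ps = 145.5.
s = Ps − Pb = 145.5 − 115.5 = 30.

Required subsidy s = $30 per unit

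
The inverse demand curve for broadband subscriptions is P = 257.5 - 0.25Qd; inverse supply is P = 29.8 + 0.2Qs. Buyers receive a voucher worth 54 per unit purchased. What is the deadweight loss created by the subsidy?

Pre-subsidy: 257.5 - 0.25Q = 29.8 + 0.2Q gives Q* = 506 and P* = 131.
With the rebate, buyers effectively pay Pb = Ps − 54, where Ps is the price sellers receive.
On the curves, Pb = 257.5 - 0.25Q and Ps = 29.8 + 0.2Q; the wedge Ps − Pb = 54 gives 29.8 + 0.2Q − (257.5 - 0.25Q) = 54, so Q' = 626.
Then Pb = 257.5 − 0.25·626 = 101 and Ps = 29.8 + 0.2·626 = 155.
The subsidy expands output by 626 − 506 = 120 past the efficient level; on those units the gap between marginal cost and willingness to pay runs from 0 up to 54.
DWL = ½ × 54 × 120 = 3240.

Deadweight loss = 3240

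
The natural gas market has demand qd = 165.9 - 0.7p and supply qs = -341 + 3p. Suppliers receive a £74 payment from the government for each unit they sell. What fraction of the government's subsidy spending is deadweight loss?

Pre-subsidy: 165.9 - 0.7p = -341 + 3p gives p* = 137, q* = 70.
With the subsidy, sellers receive ps = pb + 74 for each unit, where pb is the price buyers pay.
Supply in terms of pb becomes qs = -341 + 3(pb + 74) = -119 + 3pb. Setting this equal to demand: 165.9 - 0.7pb = -119 + 3pb, so pb = 77.
Sellers receive ps = 77 + 74 = 151; q' = 165.9 − 0.7·77 = 112.
ΔCS = ½(70 + 112)(137 − 77) = 5460; ΔPS = ½(70 + 112)(151 − 137) = 1274.
Government spending = 74 × 112 = 8288.
DWL = ½ × 74 × (112 − 70) = 1554; fraction = 1554 / 8288 = 0.1875.

DWL / government spending = 0.1875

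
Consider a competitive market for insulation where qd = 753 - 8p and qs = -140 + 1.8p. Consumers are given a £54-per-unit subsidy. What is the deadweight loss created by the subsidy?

Deadweight loss = 104976/49

Pre-subsidy: 753 - 8p = -140 + 1.8p gives p* = 4465/49, q* = 1177/49.
With the rebate, buyers effectively pay pb = ps − 54, where ps is the price sellers receive.
Demand in terms of ps becomes qd = 753 − 8(ps − 54) = 1185 - 8ps. Setting this equal to supply: 1185 - 8ps = -140 + 1.8ps, so ps = 6625/49.
Buyers pay pb = 6625/49 − 54 = 3979/49; q' = -140 + 1.8·(6625/49) = 5065/49.
The subsidy expands output by 5065/49 − 1177/49 = 3888/49 past the efficient level; on those units the gap between marginal cost and willingness to pay runs from 0 up to 54.
DWL = ½ × 54 × 3888/49 = 104976/49.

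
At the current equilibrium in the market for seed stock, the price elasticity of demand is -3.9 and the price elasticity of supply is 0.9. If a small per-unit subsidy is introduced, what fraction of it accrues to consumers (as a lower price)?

Consumer share = 0.1875

For a small subsidy around the equilibrium, the benefit split depends on the relative slopes, which at a point are proportional to the elasticities.
Buyer share = εs/(εs + |εd|) = 0.9/(0.9 + 3.9) = 0.1875; seller share = |εd|/(εs + |εd|) = 0.8125.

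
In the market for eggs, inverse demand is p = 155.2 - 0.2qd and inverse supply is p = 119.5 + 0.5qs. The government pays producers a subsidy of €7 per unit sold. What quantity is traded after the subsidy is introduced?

q' = 61

Pre-subsidy: 155.2 - 0.2q = 119.5 + 0.5q gives q* = 51 and p* = 145.
With the subsidy, sellers receive ps = pb + 7 for each unit, where pb is the price buyers pay.
On the curves, pb = 155.2 - 0.2q and ps = 119.5 + 0.5q; the wedge ps − pb = 7 gives 119.5 + 0.5q − (155.2 - 0.2q) = 7, so q' = 61.
Then pb = 155.2 − 0.2·61 = 143 and ps = 119.5 + 0.5·61 = 150.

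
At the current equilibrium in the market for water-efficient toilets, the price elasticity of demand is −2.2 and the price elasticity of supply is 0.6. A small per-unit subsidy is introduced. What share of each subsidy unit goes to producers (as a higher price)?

For a small subsidy around the equilibrium, the benefit split depends on the relative slopes, which at a point are proportional to the elasticities.
Buyer share = εs/(εs + |εd|) = 0.6/(0.6 + 2.2) = 3/14; seller share = |εd|/(εs + |εd|) = 11/14.
So producers capture 11/14 of the subsidy.

Producer share = 11/14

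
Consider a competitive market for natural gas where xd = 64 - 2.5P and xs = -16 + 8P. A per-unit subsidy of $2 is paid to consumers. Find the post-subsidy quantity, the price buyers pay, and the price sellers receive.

x' = 1024/21; buyers pay 128/21; sellers receive 170/21

Pre-subsidy: 64 - 2.5P = -16 + 8P gives P* = 160/21, x* = 944/21.
With the rebate, buyers effectively pay Pb = Ps − 2, where Ps is the price sellers receive.
Demand in terms of Ps becomes xd = 64 − 2.5(Ps − 2) = 69 - 2.5Ps. Setting this equal to supply: 69 - 2.5Ps = -16 + 8Ps, so Ps = 170/21.
Buyers pay Pb = 170/21 − 2 = 128/21; x' = -16 + 8·(170/21) = 1024/21.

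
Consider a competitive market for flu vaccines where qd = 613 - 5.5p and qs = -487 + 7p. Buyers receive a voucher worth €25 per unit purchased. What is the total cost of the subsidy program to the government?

Government cost = €5150

Pre-subsidy: 613 - 5.5p = -487 + 7p gives p* = 88, q* = 129.
With the rebate, buyers effectively pay pb = ps − 25, where ps is the price sellers receive.
Demand in terms of ps becomes qd = 613 − 5.5(ps − 25) = 750.5 - 5.5ps. Setting this equal to supply: 750.5 - 5.5ps = -487 + 7ps, so ps = 99.
Buyers pay pb = 99 − 25 = 74; q' = -487 + 7·99 = 206.
Government outlay = subsidy × quantity = 25 × 206 = 5150.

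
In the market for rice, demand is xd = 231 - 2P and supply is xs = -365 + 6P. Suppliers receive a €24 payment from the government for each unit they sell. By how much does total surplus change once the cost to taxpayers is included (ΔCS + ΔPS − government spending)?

Pre-subsidy: 231 - 2P = -365 + 6P gives P* = 74.5, x* = 82.
With the subsidy, sellers receive Ps = Pb + 24 for each unit, where Pb is the price buyers pay.
Supply in terms of Pb becomes xs = -365 + 6(Pb + 24) = -221 + 6Pb. Setting this equal to demand: 231 - 2Pb = -221 + 6Pb, so Pb = 56.5.
Sellers receive Ps = 56.5 + 24 = 80.5; x' = 231 − 2·56.5 = 118.
ΔCS = ½(82 + 118)(74.5 − 56.5) = 1800; ΔPS = ½(82 + 118)(80.5 − 74.5) = 600.
Government spending = 24 × 118 = 2832.
Net change = 1800 + 600 − 2832 = -432. The loss equals the DWL triangle ½·24·36.

Net change in total surplus = -€432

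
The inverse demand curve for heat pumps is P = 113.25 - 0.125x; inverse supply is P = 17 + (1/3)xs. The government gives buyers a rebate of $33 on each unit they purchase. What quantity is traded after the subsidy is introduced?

Pre-subsidy: 113.25 - 0.125x = 17 + (1/3)x gives x* = 210 and P* = 87.
With the rebate, buyers effectively pay Pb = Ps − 33, where Ps is the price sellers receive.
On the curves, Pb = 113.25 - 0.125x and Ps = 17 + (1/3)x; the wedge Ps − Pb = 33 gives 17 + (1/3)x − (113.25 - 0.125x) = 33, so x' = 282.
Then Pb = 113.25 − 0.125·282 = 78 and Ps = 17 + (1/3)·282 = 111.

x' = 282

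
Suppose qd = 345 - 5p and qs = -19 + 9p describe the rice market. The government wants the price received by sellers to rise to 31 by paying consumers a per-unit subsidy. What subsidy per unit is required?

Required subsidy s = 14 per unit

At a seller price of 31, quantity supplied is -19 + 9·31 = 260.
Buyers absorb 260 only when they pay pb with 345 − 5·pb = 260, i.e. pb = 17.
s = ps − pb = 31 − 17 = 14.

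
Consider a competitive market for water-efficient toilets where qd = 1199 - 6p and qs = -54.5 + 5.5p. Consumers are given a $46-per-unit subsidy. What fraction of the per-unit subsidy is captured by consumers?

Pre-subsidy: 1199 - 6p = -54.5 + 5.5p gives p* = 109, q* = 545.
With the rebate, buyers effectively pay pb = ps − 46, where ps is the price sellers receive.
Demand in terms of ps becomes qd = 1199 − 6(ps − 46) = 1475 - 6ps. Setting this equal to supply: 1475 - 6ps = -54.5 + 5.5ps, so ps = 133.
Buyers pay pb = 133 − 46 = 87; q' = -54.5 + 5.5·133 = 677.
Buyers' price falls by p* − pb = 109 − 87 = 22; sellers' price rises by ps − p* = 133 − 109 = 24.
So consumers capture 22/46 = 11/23 of each unit of subsidy.

Consumer share = 11/23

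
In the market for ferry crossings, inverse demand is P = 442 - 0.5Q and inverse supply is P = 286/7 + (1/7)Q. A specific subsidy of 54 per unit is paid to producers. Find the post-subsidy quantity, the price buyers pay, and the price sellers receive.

Pre-subsidy: 442 - 0.5Q = 286/7 + (1/7)Q gives Q* = 624 and P* = 130.
With the subsidy, sellers receive Ps = Pb + 54 for each unit, where Pb is the price buyers pay.
On the curves, Pb = 442 - 0.5Q and Ps = 286/7 + (1/7)Q; the wedge Ps − Pb = 54 gives 286/7 + (1/7)Q − (442 - 0.5Q) = 54, so Q' = 708.
Then Pb = 442 − 0.5·708 = 88 and Ps = 286/7 + (1/7)·708 = 142.

Q' = 708; buyers pay 88; sellers receive 142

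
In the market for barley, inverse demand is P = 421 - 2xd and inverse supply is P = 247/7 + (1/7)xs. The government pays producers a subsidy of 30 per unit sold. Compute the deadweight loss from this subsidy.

Pre-subsidy: 421 - 2x = 247/7 + (1/7)x gives x* = 180 and P* = 61.
With the subsidy, sellers receive Ps = Pb + 30 for each unit, where Pb is the price buyers pay.
On the curves, Pb = 421 - 2x and Ps = 247/7 + (1/7)x; the wedge Ps − Pb = 30 gives 247/7 + (1/7)x − (421 - 2x) = 30, so x' = 194.
Then Pb = 421 − 2·194 = 33 and Ps = 247/7 + (1/7)·194 = 63.
The subsidy expands output by 194 − 180 = 14 past the efficient level; on those units the gap between marginal cost and willingness to pay runs from 0 up to 30.
DWL = ½ × 30 × 14 = 210.

Deadweight loss = 210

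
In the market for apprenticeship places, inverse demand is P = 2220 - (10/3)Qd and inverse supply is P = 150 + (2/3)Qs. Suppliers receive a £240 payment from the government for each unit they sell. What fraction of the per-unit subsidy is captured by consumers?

Pre-subsidy: 2220 - (10/3)Q = 150 + (2/3)Q gives Q* = 517.5 and P* = 495.
With the subsidy, sellers receive Ps = Pb + 240 for each unit, where Pb is the price buyers pay.
On the curves, Pb = 2220 - (10/3)Q and Ps = 150 + (2/3)Q; the wedge Ps − Pb = 240 gives 150 + (2/3)Q − (2220 - (10/3)Q) = 240, so Q' = 577.5.
Then Pb = 2220 − (10/3)·577.5 = 295 and Ps = 150 + (2/3)·577.5 = 535.
Buyers' price falls by P* − Pb = 495 − 295 = 200; sellers' price rises by Ps − P* = 535 − 495 = 40.
So consumers capture 200/240 = 5/6 of each unit of subsidy.

Consumer share = 5/6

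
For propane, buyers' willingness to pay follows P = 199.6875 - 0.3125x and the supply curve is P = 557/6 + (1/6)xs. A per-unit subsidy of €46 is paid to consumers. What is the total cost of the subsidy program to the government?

Pre-subsidy: 199.6875 - 0.3125x = 557/6 + (1/6)x gives x* = 223 and P* = 130.
With the rebate, buyers effectively pay Pb = Ps − 46, where Ps is the price sellers receive.
On the curves, Pb = 199.6875 - 0.3125x and Ps = 557/6 + (1/6)x; the wedge Ps − Pb = 46 gives 557/6 + (1/6)x − (199.6875 - 0.3125x) = 46, so x' = 319.
Then Pb = 199.6875 − 0.3125·319 = 100 and Ps = 557/6 + (1/6)·319 = 146.
Government outlay = subsidy × quantity = 46 × 319 = 14674.

Government cost = €14674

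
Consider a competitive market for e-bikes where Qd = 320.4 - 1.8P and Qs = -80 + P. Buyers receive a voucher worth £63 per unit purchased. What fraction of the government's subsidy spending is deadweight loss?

DWL / government spending = 9/46

Pre-subsidy: 320.4 - 1.8P = -80 + P gives P* = 143, Q* = 63.
With the rebate, buyers effectively pay Pb = Ps − 63, where Ps is the price sellers receive.
Demand in terms of Ps becomes Qd = 320.4 − 1.8(Ps − 63) = 433.8 - 1.8Ps. Setting this equal to supply: 433.8 - 1.8Ps = -80 + Ps, so Ps = 183.5.
Buyers pay Pb = 183.5 − 63 = 120.5; Q' = -80 + 1·183.5 = 103.5.
ΔCS = ½(63 + 103.5)(143 − 120.5) = 1873.125; ΔPS = ½(63 + 103.5)(183.5 − 143) = 3371.625.
Government spending = 63 × 103.5 = 6520.5.
DWL = ½ × 63 × (103.5 − 63) = 1275.75; fraction = 1275.75 / 6520.5 = 9/46.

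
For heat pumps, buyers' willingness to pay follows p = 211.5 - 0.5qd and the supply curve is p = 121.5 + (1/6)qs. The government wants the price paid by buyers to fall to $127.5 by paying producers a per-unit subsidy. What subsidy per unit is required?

At a buyer price of 127.5, quantity demanded is 423 − 2·127.5 = 168.
Sellers supply 168 only when they receive ps = 121.5 + (1/6)·168 = 149.5.
s = ps − pb = 149.5 − 127.5 = 22.

Required subsidy s = $22 per unit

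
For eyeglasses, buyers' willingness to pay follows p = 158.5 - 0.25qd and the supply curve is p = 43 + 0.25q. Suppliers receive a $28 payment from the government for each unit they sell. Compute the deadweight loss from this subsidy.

Deadweight loss = $784

Pre-subsidy: 158.5 - 0.25q = 43 + 0.25q gives q* = 231 and p* = 100.75.
With the subsidy, sellers receive ps = pb + 28 for each unit, where pb is the price buyers pay.
On the curves, pb = 158.5 - 0.25q and ps = 43 + 0.25q; the wedge ps − pb = 28 gives 43 + 0.25q − (158.5 - 0.25q) = 28, so q' = 287.
Then pb = 158.5 − 0.25·287 = 86.75 and ps = 43 + 0.25·287 = 114.75.
The subsidy expands output by 287 − 231 = 56 past the efficient level; on those units the gap between marginal cost and willingness to pay runs from 0 up to 28.
DWL = ½ × 28 × 56 = 784.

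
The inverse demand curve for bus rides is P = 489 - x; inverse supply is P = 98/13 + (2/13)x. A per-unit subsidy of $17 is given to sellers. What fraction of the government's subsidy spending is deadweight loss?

DWL / government spending = 221/12960

Pre-subsidy: 489 - x = 98/13 + (2/13)x gives x* = 6259/15 and P* = 1076/15.
With the subsidy, sellers receive Ps = Pb + 17 for each unit, where Pb is the price buyers pay.
On the curves, Pb = 489 - x and Ps = 98/13 + (2/13)x; the wedge Ps − Pb = 17 gives 98/13 + (2/13)x − (489 - x) = 17, so x' = 432.
Then Pb = 489 − 1·432 = 57 and Ps = 98/13 + (2/13)·432 = 74.
ΔCS = ½(6259/15 + 432)(1076/15 − 57) = 2815319/450; ΔPS = ½(6259/15 + 432)(74 − 1076/15) = 216563/225.
Government spending = 17 × 432 = 7344.
DWL = ½ × 17 × (432 − 6259/15) = 3757/30; fraction = (3757/30) / 7344 = 221/12960.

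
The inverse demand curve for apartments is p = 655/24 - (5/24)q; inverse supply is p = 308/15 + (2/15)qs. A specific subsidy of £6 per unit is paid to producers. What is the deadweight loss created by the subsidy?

Pre-subsidy: 655/24 - (5/24)q = 308/15 + (2/15)q gives q* = 811/41 and p* = 950/41.
With the subsidy, sellers receive ps = pb + 6 for each unit, where pb is the price buyers pay.
On the curves, pb = 655/24 - (5/24)q and ps = 308/15 + (2/15)q; the wedge ps − pb = 6 gives 308/15 + (2/15)q − (655/24 - (5/24)q) = 6, so q' = 1531/41.
Then pb = 655/24 − (5/24)·(1531/41) = 800/41 and ps = 308/15 + (2/15)·(1531/41) = 1046/41.
The subsidy expands output by 1531/41 − 811/41 = 720/41 past the efficient level; on those units the gap between marginal cost and willingness to pay runs from 0 up to 6.
DWL = ½ × 6 × 720/41 = 2160/41.

Deadweight loss = 2160/41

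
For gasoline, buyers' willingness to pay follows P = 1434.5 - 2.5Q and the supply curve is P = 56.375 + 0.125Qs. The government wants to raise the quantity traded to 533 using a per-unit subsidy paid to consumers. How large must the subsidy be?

At Q = 533, from the demand curve buyers pay Pb = 1434.5 − 2.5·533 = 102; from the supply curve sellers need Ps = 56.375 + 0.125·533 = 123.
The subsidy must fill the gap: s = Ps − Pb = 123 − 102 = 21.

Required subsidy s = 21 per unit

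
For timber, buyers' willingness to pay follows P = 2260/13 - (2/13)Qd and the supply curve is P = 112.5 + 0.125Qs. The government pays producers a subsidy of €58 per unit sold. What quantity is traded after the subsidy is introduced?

Pre-subsidy: 2260/13 - (2/13)Q = 112.5 + 0.125Q gives Q* = 220 and P* = 140.
With the subsidy, sellers receive Ps = Pb + 58 for each unit, where Pb is the price buyers pay.
On the curves, Pb = 2260/13 - (2/13)Q and Ps = 112.5 + 0.125Q; the wedge Ps − Pb = 58 gives 112.5 + 0.125Q − (2260/13 - (2/13)Q) = 58, so Q' = 428.
Then Pb = 2260/13 − (2/13)·428 = 108 and Ps = 112.5 + 0.125·428 = 166.

Q' = 428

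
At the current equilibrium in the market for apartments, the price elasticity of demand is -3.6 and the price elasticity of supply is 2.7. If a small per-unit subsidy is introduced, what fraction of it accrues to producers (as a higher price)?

For a small subsidy around the equilibrium, the benefit split depends on the relative slopes, which at a point are proportional to the elasticities.
Buyer share = εs/(εs + |εd|) = 2.7/(2.7 + 3.6) = 3/7; seller share = |εd|/(εs + |εd|) = 4/7.
So producers capture 4/7 of the subsidy.

Producer share = 4/7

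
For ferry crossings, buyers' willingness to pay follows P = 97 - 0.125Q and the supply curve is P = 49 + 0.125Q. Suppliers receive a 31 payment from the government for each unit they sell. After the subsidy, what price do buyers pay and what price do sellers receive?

Pre-subsidy: 97 - 0.125Q = 49 + 0.125Q gives Q* = 192 and P* = 73.
With the subsidy, sellers receive Ps = Pb + 31 for each unit, where Pb is the price buyers pay.
On the curves, Pb = 97 - 0.125Q and Ps = 49 + 0.125Q; the wedge Ps − Pb = 31 gives 49 + 0.125Q − (97 - 0.125Q) = 31, so Q' = 316.
Then Pb = 97 − 0.125·316 = 57.5 and Ps = 49 + 0.125·316 = 88.5.

Buyers pay 57.5; sellers receive 88.5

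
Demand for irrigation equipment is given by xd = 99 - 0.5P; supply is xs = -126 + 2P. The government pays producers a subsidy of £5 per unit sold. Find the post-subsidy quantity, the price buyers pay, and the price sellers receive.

x' = 56; buyers pay £86; sellers receive £91

Pre-subsidy: 99 - 0.5P = -126 + 2P gives P* = 90, x* = 54.
With the subsidy, sellers receive Ps = Pb + 5 for each unit, where Pb is the price buyers pay.
Supply in terms of Pb becomes xs = -126 + 2(Pb + 5) = -116 + 2Pb. Setting this equal to demand: 99 - 0.5Pb = -116 + 2Pb, so Pb = 86.
Sellers receive Ps = 86 + 5 = 91; x' = 99 − 0.5·86 = 56.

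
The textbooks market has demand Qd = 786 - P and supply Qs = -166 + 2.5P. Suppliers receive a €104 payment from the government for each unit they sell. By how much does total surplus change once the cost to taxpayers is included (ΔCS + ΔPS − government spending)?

Pre-subsidy: 786 - P = -166 + 2.5P gives P* = 272, Q* = 514.
With the subsidy, sellers receive Ps = Pb + 104 for each unit, where Pb is the price buyers pay.
Supply in terms of Pb becomes Qs = -166 + 2.5(Pb + 104) = 94 + 2.5Pb. Setting this equal to demand: 786 - Pb = 94 + 2.5Pb, so Pb = 1384/7.
Sellers receive Ps = 1384/7 + 104 = 2112/7; Q' = 786 − 1·(1384/7) = 4118/7.
ΔCS = ½(514 + 4118/7)(272 − 1384/7) = 2006160/49; ΔPS = ½(514 + 4118/7)(2112/7 − 272) = 802464/49.
Government spending = 104 × 4118/7 = 428272/7.
Net change = 2006160/49 + 802464/49 − 428272/7 = -27040/7. The loss equals the DWL triangle ½·104·520/7.

Net change in total surplus = -27040/7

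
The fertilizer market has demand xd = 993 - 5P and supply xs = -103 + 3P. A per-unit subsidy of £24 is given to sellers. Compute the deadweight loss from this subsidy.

Deadweight loss = £540

Pre-subsidy: 993 - 5P = -103 + 3P gives P* = 137, x* = 308.
With the subsidy, sellers receive Ps = Pb + 24 for each unit, where Pb is the price buyers pay.
Supply in terms of Pb becomes xs = -103 + 3(Pb + 24) = -31 + 3Pb. Setting this equal to demand: 993 - 5Pb = -31 + 3Pb, so Pb = 128.
Sellers receive Ps = 128 + 24 = 152; x' = 993 − 5·128 = 353.
The subsidy expands output by 353 − 308 = 45 past the efficient level; on those units the gap between marginal cost and willingness to pay runs from 0 up to 24.
DWL = ½ × 24 × 45 = 540.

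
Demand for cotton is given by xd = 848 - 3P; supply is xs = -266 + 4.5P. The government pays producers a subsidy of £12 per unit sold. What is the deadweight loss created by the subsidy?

Deadweight loss = £129.6

Pre-subsidy: 848 - 3P = -266 + 4.5P gives P* = 2228/15, x* = 402.4.
With the subsidy, sellers receive Ps = Pb + 12 for each unit, where Pb is the price buyers pay.
Supply in terms of Pb becomes xs = -266 + 4.5(Pb + 12) = -212 + 4.5Pb. Setting this equal to demand: 848 - 3Pb = -212 + 4.5Pb, so Pb = 424/3.
Sellers receive Ps = 424/3 + 12 = 460/3; x' = 848 − 3·(424/3) = 424.
The subsidy expands output by 424 − 402.4 = 21.6 past the efficient level; on those units the gap between marginal cost and willingness to pay runs from 0 up to 12.
DWL = ½ × 12 × 21.6 = 129.6.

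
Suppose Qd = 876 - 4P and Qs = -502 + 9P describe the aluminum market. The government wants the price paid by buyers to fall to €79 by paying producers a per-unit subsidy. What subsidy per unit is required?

At a buyer price of 79, quantity demanded is 876 − 4·79 = 560.
Sellers supply 560 only when they receive Ps with -502 + 9·Ps = 560, i.e. Ps = 118.
s = Ps − Pb = 118 − 79 = 39.

Required subsidy s = €39 per unit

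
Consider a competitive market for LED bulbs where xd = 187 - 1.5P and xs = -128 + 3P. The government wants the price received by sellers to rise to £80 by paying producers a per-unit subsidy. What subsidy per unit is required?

Required subsidy s = £30 per unit

At a seller price of 80, quantity supplied is -128 + 3·80 = 112.
Buyers absorb 112 only when they pay Pb with 187 − 1.5·Pb = 112, i.e. Pb = 50.
s = Ps − Pb = 80 − 50 = 30.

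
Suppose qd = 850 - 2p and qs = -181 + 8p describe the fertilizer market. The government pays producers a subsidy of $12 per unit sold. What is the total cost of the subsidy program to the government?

Pre-subsidy: 850 - 2p = -181 + 8p gives p* = 103.1, q* = 643.8.
With the subsidy, sellers receive ps = pb + 12 for each unit, where pb is the price buyers pay.
Supply in terms of pb becomes qs = -181 + 8(pb + 12) = -85 + 8pb. Setting this equal to demand: 850 - 2pb = -85 + 8pb, so pb = 93.5.
Sellers receive ps = 93.5 + 12 = 105.5; q' = 850 − 2·93.5 = 663.
Government outlay = subsidy × quantity = 12 × 663 = 7956.

Government cost = $7956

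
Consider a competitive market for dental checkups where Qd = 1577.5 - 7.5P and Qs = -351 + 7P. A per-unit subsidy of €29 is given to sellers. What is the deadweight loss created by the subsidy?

Deadweight loss = €1522.5

Pre-subsidy: 1577.5 - 7.5P = -351 + 7P gives P* = 133, Q* = 580.
With the subsidy, sellers receive Ps = Pb + 29 for each unit, where Pb is the price buyers pay.
Supply in terms of Pb becomes Qs = -351 + 7(Pb + 29) = -148 + 7Pb. Setting this equal to demand: 1577.5 - 7.5Pb = -148 + 7Pb, so Pb = 119.
Sellers receive Ps = 119 + 29 = 148; Q' = 1577.5 − 7.5·119 = 685.
The subsidy expands output by 685 − 580 = 105 past the efficient level; on those units the gap between marginal cost and willingness to pay runs from 0 up to 29.
DWL = ½ × 29 × 105 = 1522.5.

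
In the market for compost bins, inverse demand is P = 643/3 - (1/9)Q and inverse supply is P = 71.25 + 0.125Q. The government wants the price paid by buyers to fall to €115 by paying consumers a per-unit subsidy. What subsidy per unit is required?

At a buyer price of 115, quantity demanded is 1929 − 9·115 = 894.
Sellers supply 894 only when they receive Ps = 71.25 + 0.125·894 = 183.
s = Ps − Pb = 183 − 115 = 68.

Required subsidy s = €68 per unit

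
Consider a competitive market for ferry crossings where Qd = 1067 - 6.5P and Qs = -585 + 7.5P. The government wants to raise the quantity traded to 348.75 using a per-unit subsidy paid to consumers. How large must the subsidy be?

Required subsidy s = 14 per unit

At Q = 348.75, invert demand for the buyer price: Pb = (1067 − 348.75)/6.5 = 110.5; invert supply for the seller price: Ps = (348.75 − (-585))/7.5 = 124.5.
The subsidy must fill the gap: s = Ps − Pb = 124.5 − 110.5 = 14.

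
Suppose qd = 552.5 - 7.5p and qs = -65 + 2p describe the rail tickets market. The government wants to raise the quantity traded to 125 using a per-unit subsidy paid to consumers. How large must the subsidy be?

Required subsidy s = 38 per unit

At q = 125, invert demand for the buyer price: pb = (552.5 − 125)/7.5 = 57; invert supply for the seller price: ps = (125 − (-65))/2 = 95.
The subsidy must fill the gap: s = ps − pb = 95 − 57 = 38.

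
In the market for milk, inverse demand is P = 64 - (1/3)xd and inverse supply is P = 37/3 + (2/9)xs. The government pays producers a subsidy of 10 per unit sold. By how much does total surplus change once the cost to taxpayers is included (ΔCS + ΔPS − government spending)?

Net change in total surplus = -90

Pre-subsidy: 64 - (1/3)x = 37/3 + (2/9)x gives x* = 93 and P* = 33.
With the subsidy, sellers receive Ps = Pb + 10 for each unit, where Pb is the price buyers pay.
On the curves, Pb = 64 - (1/3)x and Ps = 37/3 + (2/9)x; the wedge Ps − Pb = 10 gives 37/3 + (2/9)x − (64 - (1/3)x) = 10, so x' = 111.
Then Pb = 64 − (1/3)·111 = 27 and Ps = 37/3 + (2/9)·111 = 37.
ΔCS = ½(93 + 111)(33 − 27) = 612; ΔPS = ½(93 + 111)(37 − 33) = 408.
Government spending = 10 × 111 = 1110.
Net change = 612 + 408 − 1110 = -90. The loss equals the DWL triangle ½·10·18.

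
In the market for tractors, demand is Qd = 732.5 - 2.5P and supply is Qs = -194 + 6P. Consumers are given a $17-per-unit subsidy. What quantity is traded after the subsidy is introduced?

Pre-subsidy: 732.5 - 2.5P = -194 + 6P gives P* = 109, Q* = 460.
With the rebate, buyers effectively pay Pb = Ps − 17, where Ps is the price sellers receive.
Demand in terms of Ps becomes Qd = 732.5 − 2.5(Ps − 17) = 775 - 2.5Ps. Setting this equal to supply: 775 - 2.5Ps = -194 + 6Ps, so Ps = 114.
Buyers pay Pb = 114 − 17 = 97; Q' = -194 + 6·114 = 490.

Q' = 490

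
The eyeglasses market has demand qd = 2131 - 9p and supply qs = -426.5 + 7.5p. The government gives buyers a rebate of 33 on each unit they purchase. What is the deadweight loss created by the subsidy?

Pre-subsidy: 2131 - 9p = -426.5 + 7.5p gives p* = 155, q* = 736.
With the rebate, buyers effectively pay pb = ps − 33, where ps is the price sellers receive.
Demand in terms of ps becomes qd = 2131 − 9(ps − 33) = 2428 - 9ps. Setting this equal to supply: 2428 - 9ps = -426.5 + 7.5ps, so ps = 173.
Buyers pay pb = 173 − 33 = 140; q' = -426.5 + 7.5·173 = 871.
The subsidy expands output by 871 − 736 = 135 past the efficient level; on those units the gap between marginal cost and willingness to pay runs from 0 up to 33.
DWL = ½ × 33 × 135 = 2227.5.

Deadweight loss = 2227.5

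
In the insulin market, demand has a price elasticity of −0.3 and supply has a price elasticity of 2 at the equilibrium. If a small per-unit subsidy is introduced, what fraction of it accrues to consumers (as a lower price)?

For a small subsidy around the equilibrium, the benefit split depends on the relative slopes, which at a point are proportional to the elasticities.
Buyer share = εs/(εs + |εd|) = 2/(2 + 0.3) = 20/23; seller share = |εd|/(εs + |εd|) = 3/23.

Consumer share = 20/23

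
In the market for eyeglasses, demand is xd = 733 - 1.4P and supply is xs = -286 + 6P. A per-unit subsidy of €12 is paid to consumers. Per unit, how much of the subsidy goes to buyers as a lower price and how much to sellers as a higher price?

Buyers gain 360/37 per unit; sellers gain 84/37 per unit

Pre-subsidy: 733 - 1.4P = -286 + 6P gives P* = 5095/37, x* = 19988/37.
With the rebate, buyers effectively pay Pb = Ps − 12, where Ps is the price sellers receive.
Demand in terms of Ps becomes xd = 733 − 1.4(Ps − 12) = 749.8 - 1.4Ps. Setting this equal to supply: 749.8 - 1.4Ps = -286 + 6Ps, so Ps = 5179/37.
Buyers pay Pb = 5179/37 − 12 = 4735/37; x' = -286 + 6·(5179/37) = 20492/37.
Buyers' price falls by P* − Pb = 5095/37 − 4735/37 = 360/37; sellers' price rises by Ps − P* = 5179/37 − 5095/37 = 84/37.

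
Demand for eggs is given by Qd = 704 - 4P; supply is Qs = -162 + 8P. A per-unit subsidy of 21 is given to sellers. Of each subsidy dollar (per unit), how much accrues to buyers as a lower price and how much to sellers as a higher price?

Pre-subsidy: 704 - 4P = -162 + 8P gives P* = 433/6, Q* = 1246/3.
With the subsidy, sellers receive Ps = Pb + 21 for each unit, where Pb is the price buyers pay.
Supply in terms of Pb becomes Qs = -162 + 8(Pb + 21) = 6 + 8Pb. Setting this equal to demand: 704 - 4Pb = 6 + 8Pb, so Pb = 349/6.
Sellers receive Ps = 349/6 + 21 = 475/6; Q' = 704 − 4·(349/6) = 1414/3.
Buyers' price falls by P* − Pb = 433/6 − 349/6 = 14; sellers' price rises by Ps − P* = 475/6 − 433/6 = 7.

Buyers gain 14 per unit; sellers gain 7 per unit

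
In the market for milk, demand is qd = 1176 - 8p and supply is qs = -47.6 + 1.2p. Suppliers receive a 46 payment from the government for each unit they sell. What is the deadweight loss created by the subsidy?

Pre-subsidy: 1176 - 8p = -47.6 + 1.2p gives p* = 133, q* = 112.
With the subsidy, sellers receive ps = pb + 46 for each unit, where pb is the price buyers pay.
Supply in terms of pb becomes qs = -47.6 + 1.2(pb + 46) = 7.6 + 1.2pb. Setting this equal to demand: 1176 - 8pb = 7.6 + 1.2pb, so pb = 127.
Sellers receive ps = 127 + 46 = 173; q' = 1176 − 8·127 = 160.
The subsidy expands output by 160 − 112 = 48 past the efficient level; on those units the gap between marginal cost and willingness to pay runs from 0 up to 46.
DWL = ½ × 46 × 48 = 1104.

Deadweight loss = 1104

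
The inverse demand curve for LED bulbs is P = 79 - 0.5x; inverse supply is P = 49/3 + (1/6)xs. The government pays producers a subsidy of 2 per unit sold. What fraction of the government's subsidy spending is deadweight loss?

DWL / government spending = 3/194

Pre-subsidy: 79 - 0.5x = 49/3 + (1/6)x gives x* = 94 and P* = 32.
With the subsidy, sellers receive Ps = Pb + 2 for each unit, where Pb is the price buyers pay.
On the curves, Pb = 79 - 0.5x and Ps = 49/3 + (1/6)x; the wedge Ps − Pb = 2 gives 49/3 + (1/6)x − (79 - 0.5x) = 2, so x' = 97.
Then Pb = 79 − 0.5·97 = 30.5 and Ps = 49/3 + (1/6)·97 = 32.5.
ΔCS = ½(94 + 97)(32 − 30.5) = 143.25; ΔPS = ½(94 + 97)(32.5 − 32) = 47.75.
Government spending = 2 × 97 = 194.
DWL = ½ × 2 × (97 − 94) = 3; fraction = 3 / 194 = 3/194.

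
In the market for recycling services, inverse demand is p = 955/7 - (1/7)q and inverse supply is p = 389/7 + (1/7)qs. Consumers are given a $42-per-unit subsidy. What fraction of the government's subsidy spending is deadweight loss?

DWL / government spending = 147/860

Pre-subsidy: 955/7 - (1/7)q = 389/7 + (1/7)q gives q* = 283 and p* = 96.
With the rebate, buyers effectively pay pb = ps − 42, where ps is the price sellers receive.
On the curves, pb = 955/7 - (1/7)q and ps = 389/7 + (1/7)q; the wedge ps − pb = 42 gives 389/7 + (1/7)q − (955/7 - (1/7)q) = 42, so q' = 430.
Then pb = 955/7 − (1/7)·430 = 75 and ps = 389/7 + (1/7)·430 = 117.
ΔCS = ½(283 + 430)(96 − 75) = 7486.5; ΔPS = ½(283 + 430)(117 − 96) = 7486.5.
Government spending = 42 × 430 = 18060.
DWL = ½ × 42 × (430 − 283) = 3087; fraction = 3087 / 18060 = 147/860.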